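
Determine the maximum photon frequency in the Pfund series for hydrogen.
1.31594e+14 Hz

The series limit corresponds to the transition from n = ∞ to n = 5.
This is the highest energy (shortest wavelength) transition in the Pfund series.

E_∞ = 0 eV
E_5 = -13.6057 / 5² = -0.544228000 eV

Energy at series limit:
ΔE = E_∞ - E_5 = 0 - (-0.544228000) = 0.544228000 eV
E = 0.544228000 eV × (1.602177 × 10⁻¹⁹ J/eV) = 8.7194958e-20 J
f = E/h = 8.7194958e-20 J / (6.62607 × 10⁻³⁴ J·s) = 1.31594e+14 Hz

This energy equals the ionization energy from the n = 5 state of hydrogen.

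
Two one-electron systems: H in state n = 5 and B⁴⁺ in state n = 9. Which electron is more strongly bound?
B⁴⁺ at n = 9 (E = -4.199290 eV)

Using E_n = -13.6057 Z² / n² eV:

H (Z = 1) at n = 5:
E = -13.6057 × 1² / 5² = -13.6057 × 1 / 25 = -0.544228000 eV

B⁴⁺ (Z = 5) at n = 9:
E = -13.6057 × 5² / 9² = -13.6057 × 25 / 81 = -4.199290123 eV

Since -4.199290123 eV < -0.544228000 eV,
B⁴⁺ at n = 9 is more tightly bound (requires more energy to ionize).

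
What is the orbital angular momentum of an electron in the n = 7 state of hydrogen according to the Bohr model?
7.3820e-34 J·s (or 7ℏ)

In the Bohr model, angular momentum is quantized:
L = nℏ

where ℏ = h/(2π) = 1.054572e-34 J·s

For n = 7:
L = 7 × 1.054572e-34 J·s
L = 7.3820e-34 J·s

This can also be written as L = 7ℏ.
The angular momentum is an integer multiple of the reduced Planck constant.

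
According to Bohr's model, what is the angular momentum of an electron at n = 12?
1.26549e-33 J·s (or 12ℏ)

In the Bohr model, angular momentum is quantized:
L = nℏ

where ℏ = h/(2π) = 1.0545718e-34 J·s

For n = 12:
L = 12 × 1.0545718e-34 J·s
L = 1.26549e-33 J·s

This can also be written as L = 12ℏ.
The angular momentum is an integer multiple of the reduced Planck constant.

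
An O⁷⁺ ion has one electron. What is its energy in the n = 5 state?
-34.83 eV

For hydrogen-like ions, the energy levels scale with Z²:
E_n = -13.6057 Z² / n² eV

For O⁷⁺ (Z = 8) at n = 5:
E_5 = -13.6057 × 8² / 5²
E_5 = -13.6057 × 64 / 25
E_5 = -870.7648 / 25
E_5 = -34.83 eV

The energy is 64 times more negative than hydrogen at the same n due to the stronger nuclear charge.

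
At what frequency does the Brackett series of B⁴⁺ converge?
5.1404e+15 Hz

The series limit corresponds to the transition from n = ∞ to n = 4.
This is the highest energy (shortest wavelength) transition in the Brackett series.

E_∞ = 0 eV
E_4 = -13.6057 × 5² / 4² = -21.258906 eV

Energy at series limit:
ΔE = E_∞ - E_4 = 0 - (-21.258906) = 21.258906 eV
E = 21.258906 eV × (1.602177 × 10⁻¹⁹ J/eV) = 3.406053e-18 J
f = E/h = 3.406053e-18 J / (6.62607 × 10⁻³⁴ J·s) = 5.1404e+15 Hz

This energy equals the ionization energy from the n = 4 state of B⁴⁺.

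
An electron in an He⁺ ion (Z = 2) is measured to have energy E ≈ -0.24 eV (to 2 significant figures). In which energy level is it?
n = 15

The exact energy levels follow E_n = -13.6057 Z² / n² eV with Z = 2.

The measured value (-0.24 eV) is reported to only 2 significant figures, so we must test candidate n values and see which one matches to that precision.

Candidate energies:
  n = 13:  E = -13.6057 × 2² / 13² = -0.32203 eV
  n = 14:  E = -13.6057 × 2² / 14² = -0.27767 eV
  n = 15:  E = -13.6057 × 2² / 15² = -0.24188 eV  ← matches
  n = 16:  E = -13.6057 × 2² / 16² = -0.21259 eV
  n = 17:  E = -13.6057 × 2² / 17² = -0.18831 eV

Checking against the measurement of -0.24 eV (2 sig figs), only n = 15 agrees:
E_15 = -0.24188 eV, which rounds to -0.24 eV ✓

Therefore n = 15.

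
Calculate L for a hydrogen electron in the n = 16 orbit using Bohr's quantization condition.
1.69e-33 J·s (or 16ℏ)

In the Bohr model, angular momentum is quantized:
L = nℏ

where ℏ = h/(2π) = 1.0546e-34 J·s

For n = 16:
L = 16 × 1.0546e-34 J·s
L = 1.69e-33 J·s

This can also be written as L = 16ℏ.
The angular momentum is an integer multiple of the reduced Planck constant.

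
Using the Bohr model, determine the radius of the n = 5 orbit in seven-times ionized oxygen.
0.16537 nm (or 1.65368 Å)

The Bohr radius formula is:
r_n = n² a₀ / Z

where a₀ = 0.05291772 nm is the Bohr radius.

For O⁷⁺ (Z = 8) at n = 5:
r_5 = 5² × 0.05291772 nm / 8
r_5 = 25 × 0.05291772 nm / 8
r_5 = 1.322943 nm / 8
r_5 = 0.16537 nm

The electron orbits at approximately 0.16537 nm from the nucleus.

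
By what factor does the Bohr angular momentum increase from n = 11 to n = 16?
1.455

In the Bohr model, L_n = nℏ, so the ratio is purely the ratio of quantum numbers:

L_16/L_11 = 16ℏ / 11ℏ = 16/11 = 1.455

The angular momentum scales linearly with n.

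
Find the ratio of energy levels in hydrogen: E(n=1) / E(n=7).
49.000000

Using E_n = -13.6057 Z² / n² eV with Z = 1:

E_1 = -13.6057 / 1² = -13.6057 / 1 = -13.605700000000 eV
E_7 = -13.6057 / 7² = -13.6057 / 49 = -0.277667346939 eV

The ratio is:
E_1/E_7 = (-13.605700000000) / (-0.277667346939)
E_1/E_7 = (-13.6057/1) / (-13.6057/49)
E_1/E_7 = 49/1
E_1/E_7 = 49.000000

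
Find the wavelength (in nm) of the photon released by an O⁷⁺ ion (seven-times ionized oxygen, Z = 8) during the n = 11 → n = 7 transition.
117.25024 nm

First, find the transition energy using E_n = -13.6057 Z² / n² eV:
E_11 = -13.6057 × 8² / 11² = -7.19640331 eV
E_7 = -13.6057 × 8² / 7² = -17.77071020 eV

Photon energy: |ΔE| = |E_7 - E_11| = 10.57430689 eV

Convert to wavelength using E = hc/λ with hc = 1239.84 eV·nm:
λ = hc/E = 1239.84 eV·nm / 10.57430689 eV
λ = 117.25024 nm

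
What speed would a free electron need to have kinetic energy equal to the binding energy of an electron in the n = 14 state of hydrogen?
1.5626e+05 m/s (or 0.05212% of c)

The binding energy at n = 14 for hydrogen is:
E_14 = -13.6057/14² = -0.069416837 eV
|E_14| = 0.069416837 eV

Convert to Joules:
KE = 0.069416837 eV × (1.602177 × 10⁻¹⁹ J/eV) = 1.112181e-20 J

Using KE = ½mv²:
v = √(2·KE/m_e)
v = √(2 × 1.112181e-20 J / 9.10938 × 10⁻³¹ kg)
v = 1.5626e+05 m/s

This is approximately 0.05212% the speed of light.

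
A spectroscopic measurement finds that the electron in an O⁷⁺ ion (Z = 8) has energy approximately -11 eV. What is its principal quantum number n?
n = 9

The exact energy levels follow E_n = -13.6057 Z² / n² eV with Z = 8.

The measured value (-11 eV) is reported to only 2 significant figures, so we must test candidate n values and see which one matches to that precision.

Candidate energies:
  n = 7:  E = -13.6057 × 8² / 7² = -17.77071 eV
  n = 8:  E = -13.6057 × 8² / 8² = -13.60570 eV
  n = 9:  E = -13.6057 × 8² / 9² = -10.75018 eV  ← matches
  n = 10:  E = -13.6057 × 8² / 10² = -8.70765 eV
  n = 11:  E = -13.6057 × 8² / 11² = -7.19640 eV

Checking against the measurement of -11 eV (2 sig figs), only n = 9 agrees:
E_9 = -10.75018 eV, which rounds to -11 eV ✓

Therefore n = 9.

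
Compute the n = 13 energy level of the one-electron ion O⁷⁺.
-5.15 eV

For hydrogen-like ions, the energy levels scale with Z²:
E_n = -13.6057 Z² / n² eV

For O⁷⁺ (Z = 8) at n = 13:
E_13 = -13.6057 × 8² / 13²
E_13 = -13.6057 × 64 / 169
E_13 = -870.7648 / 169
E_13 = -5.15 eV

The energy is 64 times more negative than hydrogen at the same n due to the stronger nuclear charge.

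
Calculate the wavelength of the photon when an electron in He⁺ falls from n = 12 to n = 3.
218.70 nm

First, find the transition energy using E_n = -13.6057 Z² / n² eV:
E_12 = -13.6057 × 2² / 12² = -0.377936 eV
E_3 = -13.6057 × 2² / 3² = -6.046978 eV

Photon energy: |ΔE| = |E_3 - E_12| = 5.669042 eV

Convert to wavelength using E = hc/λ with hc = 1239.84 eV·nm:
λ = hc/E = 1239.84 eV·nm / 5.669042 eV
λ = 218.70 nm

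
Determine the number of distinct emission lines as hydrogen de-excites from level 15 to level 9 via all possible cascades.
21

The electron can occupy levels n = 9, 10, ..., 15 during de-excitation — that is m = 15 - 9 + 1 = 7 distinct levels.

The number of distinct spectral lines equals the number of ways to choose 2 of these m levels (each pair gives one possible emission transition):

Number of lines = m(m-1)/2 = 7×6/2 = 21

These correspond to all possible transitions between the 7 levels:
15 → 14, 15 → 13, 15 → 12, 15 → 11, 15 → 10, 15 → 9, 14 → 13, 14 → 12...

Each transition produces a photon with a unique energy (and thus wavelength). This count does not depend on Z.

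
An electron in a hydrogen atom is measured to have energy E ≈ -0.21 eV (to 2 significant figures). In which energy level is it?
n = 8

The exact energy levels follow E_n = -13.6057 eV / n².

The measured value (-0.21 eV) is reported to only 2 significant figures, so we must test candidate n values and see which one matches to that precision.

Candidate energies:
  n = 6:  E = -13.6057/6² = -0.37794 eV
  n = 7:  E = -13.6057/7² = -0.27767 eV
  n = 8:  E = -13.6057/8² = -0.21259 eV  ← matches
  n = 9:  E = -13.6057/9² = -0.16797 eV
  n = 10:  E = -13.6057/10² = -0.13606 eV

Checking against the measurement of -0.21 eV (2 sig figs), only n = 8 agrees:
E_8 = -0.21259 eV, which rounds to -0.21 eV ✓

Therefore n = 8.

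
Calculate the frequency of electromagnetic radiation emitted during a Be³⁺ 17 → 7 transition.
8.9210e+14 Hz

First, find the transition energy:
E_17 = -13.6057 × 4² / 17² = -0.7532567 eV
E_7 = -13.6057 × 4² / 7² = -4.4426776 eV
|ΔE| = |E_7 - E_17| = 3.6894209 eV

Convert to Joules: E = 3.6894209 eV × (1.602177 × 10⁻¹⁹ J/eV) = 5.911105e-19 J

Using E = hf:
f = E/h = 5.911105e-19 J / (6.62607 × 10⁻³⁴ J·s)
f = 8.9210e+14 Hz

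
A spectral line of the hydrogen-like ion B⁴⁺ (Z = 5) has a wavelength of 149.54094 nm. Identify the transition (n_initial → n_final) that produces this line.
n = 8 → n = 5

First, find the photon energy from the wavelength (hc = 1239.84 eV·nm):
E = hc/λ = 1239.84 eV·nm / 149.54094 nm = 8.2909737 eV

The energy levels of B⁴⁺ satisfy E_n = -13.6057 × 5² / n² eV, so an emission n_i → n_f releases
ΔE = 13.6057 × 5² × (1/n_f² − 1/n_i²) eV.

Setting ΔE equal to the photon energy:
1/n_f² − 1/n_i² = 8.2909737 / (13.6057 × 5²) = 0.024375001

Since 1/n_i² must be positive, we need 1/n_f² > 0.024375001, i.e. n_f ≤ 6. For each allowed n_f, solve n_i = (1/n_f² − 0.024375001)^(−1/2) and check whether it is a whole number:
  n_f = 1: 1/n_i² = 1.000000000 − 0.024375001 = 0.975624999 → n_i = 1.012  (not an integer) ✗
  n_f = 2: 1/n_i² = 0.250000000 − 0.024375001 = 0.225624999 → n_i = 2.105  (not an integer) ✗
  n_f = 3: 1/n_i² = 0.111111111 − 0.024375001 = 0.086736110 → n_i = 3.395  (not an integer) ✗
  n_f = 4: 1/n_i² = 0.062500000 − 0.024375001 = 0.038124999 → n_i = 5.121  (not an integer) ✗
  n_f = 5: 1/n_i² = 0.040000000 − 0.024375001 = 0.015624999 → n_i = 8.000  → integer, n_i = 8 ✓
  n_f = 6: 1/n_i² = 0.027777778 − 0.024375001 = 0.003402777 → n_i = 17.143  (not an integer) ✗

Only n_f = 5 gives an integer upper level, n_i = 8.

The transition is from n = 8 to n = 5 (emission).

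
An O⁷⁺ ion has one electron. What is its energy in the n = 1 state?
-870.7648 eV

For hydrogen-like ions, the energy levels scale with Z²:
E_n = -13.6057 Z² / n² eV

For O⁷⁺ (Z = 8) at n = 1:
E_1 = -13.6057 × 8² / 1²
E_1 = -13.6057 × 64 / 1
E_1 = -870.7648 / 1
E_1 = -870.7648 eV

The energy is 64 times more negative than hydrogen at the same n due to the stronger nuclear charge.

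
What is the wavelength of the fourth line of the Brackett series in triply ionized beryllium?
121.502 nm

The lines of a series are numbered from the longest wavelength (smallest ΔE) outward; the fourth line is the transition from n = n_f + 4 to n_f.
The Brackett series has all transitions ending at n_f = 4.

For Be³⁺ (Z = 4), the fourth line (δ-line) is the jump from n = 8 to n = 4:
E_8 = -13.6057 × 4² / 8² = -3.401425 eV
E_4 = -13.6057 × 4² / 4² = -13.605700 eV
ΔE = E_8 - E_4 = 10.204275 eV

λ = hc/E = 1239.84 eV·nm / 10.204275 eV
λ = 121.502 nm

This is the δ-line of the Brackett series in Be³⁺.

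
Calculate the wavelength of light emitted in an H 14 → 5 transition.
2611.22757 nm

First, find the transition energy using E_n = -13.6057 / n² eV:
E_14 = -13.6057 / 14² = -0.06941683673 eV
E_5 = -13.6057 / 5² = -0.54422800000 eV

Photon energy: |ΔE| = |E_5 - E_14| = 0.47481116327 eV

Convert to wavelength using E = hc/λ with hc = 1239.84 eV·nm:
λ = hc/E = 1239.84 eV·nm / 0.47481116327 eV
λ = 2611.22757 nm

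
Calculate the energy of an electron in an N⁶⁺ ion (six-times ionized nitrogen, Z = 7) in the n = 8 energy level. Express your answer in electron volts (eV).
-10.417 eV

The energy levels of a hydrogen-like atom are given by:
E_n = -13.6057 Z² / n² eV  (with Z = 7 for N⁶⁺)

For n = 8:
E_8 = -13.6057 × 7² / 8²
E_8 = -13.6057 × 49 / 64
E_8 = -10.417 eV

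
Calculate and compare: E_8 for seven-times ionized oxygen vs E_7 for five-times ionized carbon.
O⁷⁺ at n = 8 (E = -13.605700 eV)

Using E_n = -13.6057 Z² / n² eV:

O⁷⁺ (Z = 8) at n = 8:
E = -13.6057 × 8² / 8² = -13.6057 × 64 / 64 = -13.605700000 eV

C⁵⁺ (Z = 6) at n = 7:
E = -13.6057 × 6² / 7² = -13.6057 × 36 / 49 = -9.996024490 eV

Since -13.605700000 eV < -9.996024490 eV,
O⁷⁺ at n = 8 is more tightly bound (requires more energy to ionize).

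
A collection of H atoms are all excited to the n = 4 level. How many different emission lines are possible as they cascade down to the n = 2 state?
3

The electron can occupy levels n = 2, 3, ..., 4 during de-excitation — that is m = 4 - 2 + 1 = 3 distinct levels.

The number of distinct spectral lines equals the number of ways to choose 2 of these m levels (each pair gives one possible emission transition):

Number of lines = m(m-1)/2 = 3×2/2 = 3

These correspond to all possible transitions between the 3 levels:
4 → 3, 4 → 2, 3 → 2

Each transition produces a photon with a unique energy (and thus wavelength). This count does not depend on Z.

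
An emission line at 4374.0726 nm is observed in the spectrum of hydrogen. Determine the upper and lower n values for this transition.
n = 12 → n = 6

First, find the photon energy from the wavelength (hc = 1239.84 eV·nm):
E = hc/λ = 1239.84 eV·nm / 4374.0726 nm = 0.28345209 eV

The energy levels of hydrogen satisfy E_n = -13.6057 / n² eV, so an emission n_i → n_f releases
ΔE = 13.6057 × (1/n_f² − 1/n_i²) eV.

Setting ΔE equal to the photon energy:
1/n_f² − 1/n_i² = 0.28345209 / 13.6057 = 0.020833334

Since 1/n_i² must be positive, we need 1/n_f² > 0.020833334, i.e. n_f ≤ 6. For each allowed n_f, solve n_i = (1/n_f² − 0.020833334)^(−1/2) and check whether it is a whole number:
  n_f = 1: 1/n_i² = 1.000000000 − 0.020833334 = 0.979166666 → n_i = 1.011  (not an integer) ✗
  n_f = 2: 1/n_i² = 0.250000000 − 0.020833334 = 0.229166666 → n_i = 2.089  (not an integer) ✗
  n_f = 3: 1/n_i² = 0.111111111 − 0.020833334 = 0.090277777 → n_i = 3.328  (not an integer) ✗
  n_f = 4: 1/n_i² = 0.062500000 − 0.020833334 = 0.041666666 → n_i = 4.899  (not an integer) ✗
  n_f = 5: 1/n_i² = 0.040000000 − 0.020833334 = 0.019166666 → n_i = 7.223  (not an integer) ✗
  n_f = 6: 1/n_i² = 0.027777778 − 0.020833334 = 0.006944444 → n_i = 12.000  → integer, n_i = 12 ✓

Only n_f = 6 gives an integer upper level, n_i = 12.

The transition is from n = 12 to n = 6 (emission).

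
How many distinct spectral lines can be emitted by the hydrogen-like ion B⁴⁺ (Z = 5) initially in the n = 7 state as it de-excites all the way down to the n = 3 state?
10

The electron can occupy levels n = 3, 4, ..., 7 during de-excitation — that is m = 7 - 3 + 1 = 5 distinct levels.

The number of distinct spectral lines equals the number of ways to choose 2 of these m levels (each pair gives one possible emission transition):

Number of lines = m(m-1)/2 = 5×4/2 = 10

These correspond to all possible transitions between the 5 levels:
7 → 6, 7 → 5, 7 → 4, 7 → 3, 6 → 5, 6 → 4, 6 → 3, 5 → 4...

Each transition produces a photon with a unique energy (and thus wavelength). This count does not depend on Z.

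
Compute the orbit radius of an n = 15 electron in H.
11.906487 nm (or 119.064872 Å)

The Bohr radius formula is:
r_n = n² a₀ / Z

where a₀ = 0.052917721 nm is the Bohr radius.

For H (Z = 1) at n = 15:
r_15 = 15² × 0.052917721 nm / 1
r_15 = 225 × 0.052917721 nm / 1
r_15 = 11.9064872 nm / 1
r_15 = 11.906487 nm

The electron orbits at approximately 11.906487 nm from the nucleus.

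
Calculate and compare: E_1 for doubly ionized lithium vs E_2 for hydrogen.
Li²⁺ at n = 1 (E = -122.45 eV)

Using E_n = -13.6057 Z² / n² eV:

Li²⁺ (Z = 3) at n = 1:
E = -13.6057 × 3² / 1² = -13.6057 × 9 / 1 = -122.45130 eV

H (Z = 1) at n = 2:
E = -13.6057 × 1² / 2² = -13.6057 × 1 / 4 = -3.40143 eV

Since -122.45130 eV < -3.40143 eV,
Li²⁺ at n = 1 is more tightly bound (requires more energy to ionize).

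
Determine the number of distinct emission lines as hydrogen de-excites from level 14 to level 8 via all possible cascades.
21

The electron can occupy levels n = 8, 9, ..., 14 during de-excitation — that is m = 14 - 8 + 1 = 7 distinct levels.

The number of distinct spectral lines equals the number of ways to choose 2 of these m levels (each pair gives one possible emission transition):

Number of lines = m(m-1)/2 = 7×6/2 = 21

These correspond to all possible transitions between the 7 levels:
14 → 13, 14 → 12, 14 → 11, 14 → 10, 14 → 9, 14 → 8, 13 → 12, 13 → 11...

Each transition produces a photon with a unique energy (and thus wavelength). This count does not depend on Z.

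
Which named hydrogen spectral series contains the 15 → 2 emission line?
Balmer series

The spectral series in hydrogen are named based on the final (lower) energy level:
- Lyman series: n_final = 1 (ultraviolet)
- Balmer series: n_final = 2 (visible/near-UV)
- Paschen series: n_final = 3 (infrared)
- Brackett series: n_final = 4 (infrared)
- Pfund series: n_final = 5 (far infrared)

Since this transition ends at n = 2, it belongs to the Balmer series.

For reference, this 15 → 2 line has photon energy
ΔE = 13.6057 eV × (1/2² - 1/15²) = 3.3409552 eV,
corresponding to wavelength λ = hc/ΔE = 1239.84 eV·nm / 3.3409552 eV = 371.103 nm in the visible/near-UV region.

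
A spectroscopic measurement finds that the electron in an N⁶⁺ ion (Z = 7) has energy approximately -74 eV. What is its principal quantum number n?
n = 3

The exact energy levels follow E_n = -13.6057 Z² / n² eV with Z = 7.

The measured value (-74 eV) is reported to only 2 significant figures, so we must test candidate n values and see which one matches to that precision.

Candidate energies:
  n = 1:  E = -13.6057 × 7² / 1² = -666.67930 eV
  n = 2:  E = -13.6057 × 7² / 2² = -166.66983 eV
  n = 3:  E = -13.6057 × 7² / 3² = -74.07548 eV  ← matches
  n = 4:  E = -13.6057 × 7² / 4² = -41.66746 eV
  n = 5:  E = -13.6057 × 7² / 5² = -26.66717 eV

Checking against the measurement of -74 eV (2 sig figs), only n = 3 agrees:
E_3 = -74.07548 eV, which rounds to -74 eV ✓

Therefore n = 3.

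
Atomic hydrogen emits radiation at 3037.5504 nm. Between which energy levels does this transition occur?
n = 10 → n = 5

First, find the photon energy from the wavelength (hc = 1239.84 eV·nm):
E = hc/λ = 1239.84 eV·nm / 3037.5504 nm = 0.40817101 eV

The energy levels of hydrogen satisfy E_n = -13.6057 / n² eV, so an emission n_i → n_f releases
ΔE = 13.6057 × (1/n_f² − 1/n_i²) eV.

Setting ΔE equal to the photon energy:
1/n_f² − 1/n_i² = 0.40817101 / 13.6057 = 0.030000001

Since 1/n_i² must be positive, we need 1/n_f² > 0.030000001, i.e. n_f ≤ 5. For each allowed n_f, solve n_i = (1/n_f² − 0.030000001)^(−1/2) and check whether it is a whole number:
  n_f = 1: 1/n_i² = 1.000000000 − 0.030000001 = 0.969999999 → n_i = 1.015  (not an integer) ✗
  n_f = 2: 1/n_i² = 0.250000000 − 0.030000001 = 0.219999999 → n_i = 2.132  (not an integer) ✗
  n_f = 3: 1/n_i² = 0.111111111 − 0.030000001 = 0.081111110 → n_i = 3.511  (not an integer) ✗
  n_f = 4: 1/n_i² = 0.062500000 − 0.030000001 = 0.032499999 → n_i = 5.547  (not an integer) ✗
  n_f = 5: 1/n_i² = 0.040000000 − 0.030000001 = 0.009999999 → n_i = 10.000  → integer, n_i = 10 ✓

Only n_f = 5 gives an integer upper level, n_i = 10.

The transition is from n = 10 to n = 5 (emission).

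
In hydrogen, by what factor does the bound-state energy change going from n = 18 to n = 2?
81.000000

Using E_n = -13.6057 Z² / n² eV with Z = 1:

E_2 = -13.6057 / 2² = -13.6057 / 4 = -3.401425000000 eV
E_18 = -13.6057 / 18² = -13.6057 / 324 = -0.041992901235 eV

The ratio is:
E_2/E_18 = (-3.401425000000) / (-0.041992901235)
E_2/E_18 = (-13.6057/4) / (-13.6057/324)
E_2/E_18 = 324/4
E_2/E_18 = 81.000000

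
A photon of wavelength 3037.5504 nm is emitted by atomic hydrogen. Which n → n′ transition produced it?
n = 10 → n = 5

First, find the photon energy from the wavelength (hc = 1239.84 eV·nm):
E = hc/λ = 1239.84 eV·nm / 3037.5504 nm = 0.40817101 eV

The energy levels of hydrogen satisfy E_n = -13.6057 / n² eV, so an emission n_i → n_f releases
ΔE = 13.6057 × (1/n_f² − 1/n_i²) eV.

Setting ΔE equal to the photon energy:
1/n_f² − 1/n_i² = 0.40817101 / 13.6057 = 0.030000001

Since 1/n_i² must be positive, we need 1/n_f² > 0.030000001, i.e. n_f ≤ 5. For each allowed n_f, solve n_i = (1/n_f² − 0.030000001)^(−1/2) and check whether it is a whole number:
  n_f = 1: 1/n_i² = 1.000000000 − 0.030000001 = 0.969999999 → n_i = 1.015  (not an integer) ✗
  n_f = 2: 1/n_i² = 0.250000000 − 0.030000001 = 0.219999999 → n_i = 2.132  (not an integer) ✗
  n_f = 3: 1/n_i² = 0.111111111 − 0.030000001 = 0.081111110 → n_i = 3.511  (not an integer) ✗
  n_f = 4: 1/n_i² = 0.062500000 − 0.030000001 = 0.032499999 → n_i = 5.547  (not an integer) ✗
  n_f = 5: 1/n_i² = 0.040000000 − 0.030000001 = 0.009999999 → n_i = 10.000  → integer, n_i = 10 ✓

Only n_f = 5 gives an integer upper level, n_i = 10.

The transition is from n = 10 to n = 5 (emission).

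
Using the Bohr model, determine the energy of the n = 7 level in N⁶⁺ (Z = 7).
-13.6057 eV

For hydrogen-like ions, the energy levels scale with Z²:
E_n = -13.6057 Z² / n² eV

For N⁶⁺ (Z = 7) at n = 7:
E_7 = -13.6057 × 7² / 7²
E_7 = -13.6057 × 49 / 49
E_7 = -666.6793 / 49
E_7 = -13.6057 eV

The energy is 49 times more negative than hydrogen at the same n due to the stronger nuclear charge.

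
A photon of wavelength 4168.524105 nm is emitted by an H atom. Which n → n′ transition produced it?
n = 13 → n = 6

First, find the photon energy from the wavelength (hc = 1239.84 eV·nm):
E = hc/λ = 1239.84 eV·nm / 4168.524105 nm = 0.29742901 eV

The energy levels of hydrogen satisfy E_n = -13.6057 / n² eV, so an emission n_i → n_f releases
ΔE = 13.6057 × (1/n_f² − 1/n_i²) eV.

Setting ΔE equal to the photon energy:
1/n_f² − 1/n_i² = 0.29742901 / 13.6057 = 0.021860618

Since 1/n_i² must be positive, we need 1/n_f² > 0.021860618, i.e. n_f ≤ 6. For each allowed n_f, solve n_i = (1/n_f² − 0.021860618)^(−1/2) and check whether it is a whole number:
  n_f = 1: 1/n_i² = 1.000000000 − 0.021860618 = 0.978139382 → n_i = 1.011  (not an integer) ✗
  n_f = 2: 1/n_i² = 0.250000000 − 0.021860618 = 0.228139382 → n_i = 2.094  (not an integer) ✗
  n_f = 3: 1/n_i² = 0.111111111 − 0.021860618 = 0.089250493 → n_i = 3.347  (not an integer) ✗
  n_f = 4: 1/n_i² = 0.062500000 − 0.021860618 = 0.040639382 → n_i = 4.961  (not an integer) ✗
  n_f = 5: 1/n_i² = 0.040000000 − 0.021860618 = 0.018139382 → n_i = 7.425  (not an integer) ✗
  n_f = 6: 1/n_i² = 0.027777778 − 0.021860618 = 0.005917160 → n_i = 13.000  → integer, n_i = 13 ✓

Only n_f = 6 gives an integer upper level, n_i = 13.

The transition is from n = 13 to n = 6 (emission).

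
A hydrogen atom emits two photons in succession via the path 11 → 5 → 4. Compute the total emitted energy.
0.74 eV

The energy levels of hydrogen are E_n = -13.6057 / n² eV.

First transition (11 → 5):
ΔE₁ = |E_5 - E_11|
ΔE₁ = |-0.54422800 - (-0.11244380)| = 0.43178 eV

Second transition (5 → 4):
ΔE₂ = |E_4 - E_5|
ΔE₂ = |-0.85035625 - (-0.54422800)| = 0.30613 eV

Total energy released:
E_total = ΔE₁ + ΔE₂ = 0.43178 + 0.30613 = 0.74 eV

Note: This equals the direct transition 11 → 4: 0.74 eV ✓
Energy is conserved regardless of the path taken.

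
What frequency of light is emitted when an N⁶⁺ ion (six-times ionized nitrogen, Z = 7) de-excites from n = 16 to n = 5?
5.818e+15 Hz

First, find the transition energy:
E_16 = -13.6057 × 7² / 16² = -2.60422 eV
E_5 = -13.6057 × 7² / 5² = -26.66717 eV
|ΔE| = |E_5 - E_16| = 24.06295 eV

Convert to Joules: E = 24.06295 eV × (1.602177 × 10⁻¹⁹ J/eV) = 3.85531e-18 J

Using E = hf:
f = E/h = 3.85531e-18 J / (6.62607 × 10⁻³⁴ J·s)
f = 5.818e+15 Hz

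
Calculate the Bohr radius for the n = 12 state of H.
7.6202 nm (or 76.2015 Å)

The Bohr radius formula is:
r_n = n² a₀ / Z

where a₀ = 0.0529177 nm is the Bohr radius.

For H (Z = 1) at n = 12:
r_12 = 12² × 0.0529177 nm / 1
r_12 = 144 × 0.0529177 nm / 1
r_12 = 7.62015 nm / 1
r_12 = 7.6202 nm

The electron orbits at approximately 7.6202 nm from the nucleus.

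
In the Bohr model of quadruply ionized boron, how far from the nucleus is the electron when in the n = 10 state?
1.0584 nm (or 10.5835 Å)

The Bohr radius formula is:
r_n = n² a₀ / Z

where a₀ = 0.0529177 nm is the Bohr radius.

For B⁴⁺ (Z = 5) at n = 10:
r_10 = 10² × 0.0529177 nm / 5
r_10 = 100 × 0.0529177 nm / 5
r_10 = 5.29177 nm / 5
r_10 = 1.0584 nm

The electron orbits at approximately 1.0584 nm from the nucleus.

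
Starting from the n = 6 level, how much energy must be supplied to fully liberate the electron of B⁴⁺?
9.44840 eV

The ionization energy is the energy needed to remove the electron completely (n → ∞).

For a hydrogen-like ion with Z = 5, E_n = -13.6057 Z² / n² eV.

At n = 6: E_6 = -13.6057 × 5² / 6² = -9.44840278 eV
At n = ∞: E_∞ = 0 eV

Ionization energy = E_∞ - E_6 = 0 - (-9.44840278) = 9.44840278 eV
Ionization energy ≈ 9.44840 eV

This is also called the binding energy of the electron in state n = 6.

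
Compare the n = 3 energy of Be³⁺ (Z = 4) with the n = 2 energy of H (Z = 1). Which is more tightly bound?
Be³⁺ at n = 3 (E = -24.18791 eV)

Using E_n = -13.6057 Z² / n² eV:

Be³⁺ (Z = 4) at n = 3:
E = -13.6057 × 4² / 3² = -13.6057 × 16 / 9 = -24.18791111 eV

H (Z = 1) at n = 2:
E = -13.6057 × 1² / 2² = -13.6057 × 1 / 4 = -3.40142500 eV

Since -24.18791111 eV < -3.40142500 eV,
Be³⁺ at n = 3 is more tightly bound (requires more energy to ionize).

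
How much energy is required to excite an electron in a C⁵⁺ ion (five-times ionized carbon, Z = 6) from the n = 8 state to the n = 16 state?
5.74 eV

The energy levels of a hydrogen-like atom are E_n = -13.6057 Z² eV / n².

Energy at n = 8: E_8 = -13.6057 × 6² / 8² = -7.65321 eV
Energy at n = 16: E_16 = -13.6057 × 6² / 16² = -1.91330 eV

The excitation energy is the difference:
ΔE = E_16 - E_8
ΔE = -1.91330 - (-7.65321)
ΔE = 5.74 eV

Since this is positive, energy must be absorbed (photon absorption).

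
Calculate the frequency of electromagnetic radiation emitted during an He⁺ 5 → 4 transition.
2.96086e+14 Hz

First, find the transition energy:
E_5 = -13.6057 × 2² / 5² = -2.17691200 eV
E_4 = -13.6057 × 2² / 4² = -3.40142500 eV
|ΔE| = |E_4 - E_5| = 1.22451300 eV

Convert to Joules: E = 1.22451300 eV × (1.602177 × 10⁻¹⁹ J/eV) = 1.9618866e-19 J

Using E = hf:
f = E/h = 1.9618866e-19 J / (6.62607 × 10⁻³⁴ J·s)
f = 2.96086e+14 Hz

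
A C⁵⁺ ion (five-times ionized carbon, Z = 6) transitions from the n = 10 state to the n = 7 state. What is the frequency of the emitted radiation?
1.23268e+15 Hz

First, find the transition energy:
E_10 = -13.6057 × 6² / 10² = -4.89805200 eV
E_7 = -13.6057 × 6² / 7² = -9.99602449 eV
|ΔE| = |E_7 - E_10| = 5.09797249 eV

Convert to Joules: E = 5.09797249 eV × (1.602177 × 10⁻¹⁹ J/eV) = 8.1678543e-19 J

Using E = hf:
f = E/h = 8.1678543e-19 J / (6.62607 × 10⁻³⁴ J·s)
f = 1.23268e+15 Hz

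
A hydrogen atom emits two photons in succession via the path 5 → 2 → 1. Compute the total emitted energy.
13.061 eV

The energy levels of hydrogen are E_n = -13.6057 / n² eV.

First transition (5 → 2):
ΔE₁ = |E_2 - E_5|
ΔE₁ = |-3.401425000 - (-0.544228000)| = 2.857197 eV

Second transition (2 → 1):
ΔE₂ = |E_1 - E_2|
ΔE₂ = |-13.605700000 - (-3.401425000)| = 10.204275 eV

Total energy released:
E_total = ΔE₁ + ΔE₂ = 2.857197 + 10.204275 = 13.061 eV

Note: This equals the direct transition 5 → 1: 13.061 eV ✓
Energy is conserved regardless of the path taken.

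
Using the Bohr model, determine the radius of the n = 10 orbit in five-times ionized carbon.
0.881962 nm (or 8.819620 Å)

The Bohr radius formula is:
r_n = n² a₀ / Z

where a₀ = 0.052917721 nm is the Bohr radius.

For C⁵⁺ (Z = 6) at n = 10:
r_10 = 10² × 0.052917721 nm / 6
r_10 = 100 × 0.052917721 nm / 6
r_10 = 5.2917721 nm / 6
r_10 = 0.881962 nm

The electron orbits at approximately 0.881962 nm from the nucleus.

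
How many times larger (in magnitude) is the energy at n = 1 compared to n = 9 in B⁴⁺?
81.00

Using E_n = -13.6057 Z² / n² eV with Z = 5:

E_1 = -13.6057 × 5² / 1² = -340.1425 / 1 = -340.14250000 eV
E_9 = -13.6057 × 5² / 9² = -340.1425 / 81 = -4.19929012 eV

The ratio is:
E_1/E_9 = (-340.14250000) / (-4.19929012)
E_1/E_9 = (-340.1425/1) / (-340.1425/81)
E_1/E_9 = 81/1
E_1/E_9 = 81.00
(Note: the Z² factors cancel in the ratio.)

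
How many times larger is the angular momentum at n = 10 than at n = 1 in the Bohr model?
10.000000

In the Bohr model, L_n = nℏ, so the ratio is purely the ratio of quantum numbers:

L_10/L_1 = 10ℏ / 1ℏ = 10/1 = 10.000000

The angular momentum scales linearly with n.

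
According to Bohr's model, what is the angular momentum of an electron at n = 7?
7.38200e-34 J·s (or 7ℏ)

In the Bohr model, angular momentum is quantized:
L = nℏ

where ℏ = h/(2π) = 1.0545718e-34 J·s

For n = 7:
L = 7 × 1.0545718e-34 J·s
L = 7.38200e-34 J·s

This can also be written as L = 7ℏ.
The angular momentum is an integer multiple of the reduced Planck constant.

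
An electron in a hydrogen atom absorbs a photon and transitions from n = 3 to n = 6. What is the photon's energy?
1.1338 eV

The energy levels of a hydrogen-like atom are E_n = -13.6057 eV / n².

Energy at n = 3: E_3 = -13.6057 / 3² = -1.5117444 eV
Energy at n = 6: E_6 = -13.6057 / 6² = -0.3779361 eV

The excitation energy is the difference:
ΔE = E_6 - E_3
ΔE = -0.3779361 - (-1.5117444)
ΔE = 1.1338 eV

Since this is positive, energy must be absorbed (photon absorption).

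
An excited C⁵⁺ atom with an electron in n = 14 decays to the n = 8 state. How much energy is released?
5.1542 eV

The energy levels are E_n = -13.6057 Z² eV / n².

Energy at n = 14: E_14 = -13.6057 × 6² / 14² = -2.4990061 eV
Energy at n = 8: E_8 = -13.6057 × 6² / 8² = -7.6532063 eV

For emission (electron falling to lower state), the photon energy is:
E_photon = E_14 - E_8 = |-2.4990061 - (-7.6532063)|
E_photon = 5.1542 eV

This energy is carried away by the emitted photon.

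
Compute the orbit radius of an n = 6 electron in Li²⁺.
0.635013 nm (or 6.350127 Å)

The Bohr radius formula is:
r_n = n² a₀ / Z

where a₀ = 0.052917721 nm is the Bohr radius.

For Li²⁺ (Z = 3) at n = 6:
r_6 = 6² × 0.052917721 nm / 3
r_6 = 36 × 0.052917721 nm / 3
r_6 = 1.9050380 nm / 3
r_6 = 0.635013 nm

The electron orbits at approximately 0.635013 nm from the nucleus.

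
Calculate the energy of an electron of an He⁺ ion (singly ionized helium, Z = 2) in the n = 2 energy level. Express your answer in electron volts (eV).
-13.6057 eV

The energy levels of a hydrogen-like atom are given by:
E_n = -13.6057 Z² / n² eV  (with Z = 2 for He⁺)

For n = 2:
E_2 = -13.6057 × 2² / 2²
E_2 = -13.6057 × 4 / 4
E_2 = -13.6057 eV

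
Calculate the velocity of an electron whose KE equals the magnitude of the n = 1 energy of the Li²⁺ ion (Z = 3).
6.5631e+06 m/s (or 2.19% of c)

The binding energy at n = 1 for Li²⁺ is:
E_1 = -13.6057 × 3²/1² = -122.45130 eV
|E_1| = 122.45130 eV

Convert to Joules:
KE = 122.45130 eV × (1.602177 × 10⁻¹⁹ J/eV) = 1.961887e-17 J

Using KE = ½mv²:
v = √(2·KE/m_e)
v = √(2 × 1.961887e-17 J / 9.10938 × 10⁻³¹ kg)
v = 6.5631e+06 m/s

This is approximately 2.19% the speed of light.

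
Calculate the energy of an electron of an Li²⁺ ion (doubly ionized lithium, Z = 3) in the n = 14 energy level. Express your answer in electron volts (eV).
-0.624752 eV

The energy levels of a hydrogen-like atom are given by:
E_n = -13.6057 Z² / n² eV  (with Z = 3 for Li²⁺)

For n = 14:
E_14 = -13.6057 × 3² / 14²
E_14 = -13.6057 × 9 / 196
E_14 = -0.624752 eV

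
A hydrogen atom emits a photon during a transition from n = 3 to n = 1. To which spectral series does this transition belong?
Lyman series

The spectral series in hydrogen are named based on the final (lower) energy level:
- Lyman series: n_final = 1 (ultraviolet)
- Balmer series: n_final = 2 (visible/near-UV)
- Paschen series: n_final = 3 (infrared)
- Brackett series: n_final = 4 (infrared)
- Pfund series: n_final = 5 (far infrared)

Since this transition ends at n = 1, it belongs to the Lyman series.

For reference, this 3 → 1 line has photon energy
ΔE = 13.6057 eV × (1/1² - 1/3²) = 12.0939556 eV,
corresponding to wavelength λ = hc/ΔE = 1239.84 eV·nm / 12.0939556 eV = 102.5173 nm in the ultraviolet region.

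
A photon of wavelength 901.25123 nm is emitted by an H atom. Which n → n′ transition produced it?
n = 10 → n = 3

First, find the photon energy from the wavelength (hc = 1239.84 eV·nm):
E = hc/λ = 1239.84 eV·nm / 901.25123 nm = 1.3756874 eV

The energy levels of hydrogen satisfy E_n = -13.6057 / n² eV, so an emission n_i → n_f releases
ΔE = 13.6057 × (1/n_f² − 1/n_i²) eV.

Setting ΔE equal to the photon energy:
1/n_f² − 1/n_i² = 1.3756874 / 13.6057 = 0.10111111

Since 1/n_i² must be positive, we need 1/n_f² > 0.10111111, i.e. n_f ≤ 3. For each allowed n_f, solve n_i = (1/n_f² − 0.10111111)^(−1/2) and check whether it is a whole number:
  n_f = 1: 1/n_i² = 1.00000000 − 0.10111111 = 0.89888889 → n_i = 1.055  (not an integer) ✗
  n_f = 2: 1/n_i² = 0.25000000 − 0.10111111 = 0.14888889 → n_i = 2.592  (not an integer) ✗
  n_f = 3: 1/n_i² = 0.11111111 − 0.10111111 = 0.01000000 → n_i = 10.000  → integer, n_i = 10 ✓

Only n_f = 3 gives an integer upper level, n_i = 10.

The transition is from n = 10 to n = 3 (emission).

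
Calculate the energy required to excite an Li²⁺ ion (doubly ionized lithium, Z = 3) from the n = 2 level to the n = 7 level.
28.114 eV

The energy levels of a hydrogen-like atom are E_n = -13.6057 Z² eV / n².

Energy at n = 2: E_2 = -13.6057 × 3² / 2² = -30.612825 eV
Energy at n = 7: E_7 = -13.6057 × 3² / 7² = -2.499006 eV

The excitation energy is the difference:
ΔE = E_7 - E_2
ΔE = -2.499006 - (-30.612825)
ΔE = 28.114 eV

Since this is positive, energy must be absorbed (photon absorption).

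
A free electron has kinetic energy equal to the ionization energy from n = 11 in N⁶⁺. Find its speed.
1.392e+06 m/s (or 0.464% of c)

The binding energy at n = 11 for N⁶⁺ is:
E_11 = -13.6057 × 7²/11² = -5.509746 eV
|E_11| = 5.509746 eV

Convert to Joules:
KE = 5.509746 eV × (1.602177 × 10⁻¹⁹ J/eV) = 8.82759e-19 J

Using KE = ½mv²:
v = √(2·KE/m_e)
v = √(2 × 8.82759e-19 J / 9.10938 × 10⁻³¹ kg)
v = 1.392e+06 m/s

This is approximately 0.464% the speed of light.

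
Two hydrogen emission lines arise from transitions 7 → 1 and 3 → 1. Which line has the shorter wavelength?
7 → 1

Calculate the energy for each transition:

Transition 7 → 1:
ΔE₁ = |E_1 - E_7| = |-13.6057/1² - (-13.6057/7²)|
ΔE₁ = |-13.60570000 - (-0.27766735)| = 13.32803 eV

Transition 3 → 1:
ΔE₂ = |E_1 - E_3| = |-13.6057/1² - (-13.6057/3²)|
ΔE₂ = |-13.60570000 - (-1.51174444)| = 12.09396 eV

Since 13.32803 eV > 12.09396 eV, the transition 7 → 1 emits the more energetic photon.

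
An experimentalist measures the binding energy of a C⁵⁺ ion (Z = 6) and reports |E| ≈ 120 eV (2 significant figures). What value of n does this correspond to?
n = 2

The exact energy levels follow E_n = -13.6057 Z² / n² eV with Z = 6.

The measured value (-120 eV) is reported to only 2 significant figures, so we must test candidate n values and see which one matches to that precision.

Candidate energies:
  n = 1:  E = -13.6057 × 6² / 1² = -489.80520 eV
  n = 2:  E = -13.6057 × 6² / 2² = -122.45130 eV  ← matches
  n = 3:  E = -13.6057 × 6² / 3² = -54.42280 eV
  n = 4:  E = -13.6057 × 6² / 4² = -30.61283 eV

Checking against the measurement of -120 eV (2 sig figs), only n = 2 agrees:
E_2 = -122.45130 eV, which rounds to -120 eV ✓

Therefore n = 2.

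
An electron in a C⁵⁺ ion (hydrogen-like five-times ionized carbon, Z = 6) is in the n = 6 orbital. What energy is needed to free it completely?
13.6057 eV

The ionization energy is the energy needed to remove the electron completely (n → ∞).

For a hydrogen-like ion with Z = 6, E_n = -13.6057 Z² / n² eV.

At n = 6: E_6 = -13.6057 × 6² / 6² = -13.6057000 eV
At n = ∞: E_∞ = 0 eV

Ionization energy = E_∞ - E_6 = 0 - (-13.6057000) = 13.6057000 eV
Ionization energy ≈ 13.6057 eV

This is also called the binding energy of the electron in state n = 6.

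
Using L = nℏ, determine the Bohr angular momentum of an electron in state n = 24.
2.53097e-33 J·s (or 24ℏ)

In the Bohr model, angular momentum is quantized:
L = nℏ

where ℏ = h/(2π) = 1.0545718e-34 J·s

For n = 24:
L = 24 × 1.0545718e-34 J·s
L = 2.53097e-33 J·s

This can also be written as L = 24ℏ.
The angular momentum is an integer multiple of the reduced Planck constant.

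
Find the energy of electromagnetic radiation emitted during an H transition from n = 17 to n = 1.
13.56 eV

The energy levels are E_n = -13.6057 eV / n².

Energy at n = 17: E_17 = -13.6057 / 17² = -0.04708 eV
Energy at n = 1: E_1 = -13.6057 / 1² = -13.60570 eV

For emission (electron falling to lower state), the photon energy is:
E_photon = E_17 - E_1 = |-0.04708 - (-13.60570)|
E_photon = 13.56 eV

This energy is carried away by the emitted photon.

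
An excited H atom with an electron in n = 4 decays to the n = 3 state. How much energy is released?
0.66139 eV

The energy levels are E_n = -13.6057 eV / n².

Energy at n = 4: E_4 = -13.6057 / 4² = -0.85035625 eV
Energy at n = 3: E_3 = -13.6057 / 3² = -1.51174444 eV

For emission (electron falling to lower state), the photon energy is:
E_photon = E_4 - E_3 = |-0.85035625 - (-1.51174444)|
E_photon = 0.66139 eV

This energy is carried away by the emitted photon.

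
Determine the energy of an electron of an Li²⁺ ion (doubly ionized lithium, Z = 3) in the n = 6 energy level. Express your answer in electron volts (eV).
-3.4014 eV

The energy levels of a hydrogen-like atom are given by:
E_n = -13.6057 Z² / n² eV  (with Z = 3 for Li²⁺)

For n = 6:
E_6 = -13.6057 × 3² / 6²
E_6 = -13.6057 × 9 / 36
E_6 = -3.4014 eV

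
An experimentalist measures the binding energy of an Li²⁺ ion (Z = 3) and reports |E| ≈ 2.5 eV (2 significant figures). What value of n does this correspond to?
n = 7

The exact energy levels follow E_n = -13.6057 Z² / n² eV with Z = 3.

The measured value (-2.5 eV) is reported to only 2 significant figures, so we must test candidate n values and see which one matches to that precision.

Candidate energies:
  n = 5:  E = -13.6057 × 3² / 5² = -4.89805 eV
  n = 6:  E = -13.6057 × 3² / 6² = -3.40143 eV
  n = 7:  E = -13.6057 × 3² / 7² = -2.49901 eV  ← matches
  n = 8:  E = -13.6057 × 3² / 8² = -1.91330 eV
  n = 9:  E = -13.6057 × 3² / 9² = -1.51174 eV

Checking against the measurement of -2.5 eV (2 sig figs), only n = 7 agrees:
E_7 = -2.49901 eV, which rounds to -2.5 eV ✓

Therefore n = 7.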